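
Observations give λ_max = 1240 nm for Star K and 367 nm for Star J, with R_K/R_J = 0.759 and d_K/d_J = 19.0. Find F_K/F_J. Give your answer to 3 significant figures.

1.22×10^-5

Wien's law: T_K/T_J = λ_J/λ_K = 367/1240 = 0.2960.
L_K/L_J = (R_K/R_J)²(T_K/T_J)⁴ = (0.759)²(0.2960)⁴ = 0.004420.
F_K/F_J = (L_K/L_J)/(d_K/d_J)² = 0.004420/(19.0)² = 1.224×10^-5.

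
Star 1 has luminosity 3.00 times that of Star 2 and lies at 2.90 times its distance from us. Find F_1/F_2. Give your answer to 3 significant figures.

F = L/(4πd²), so F_1/F_2 = (L_1/L_2) / (d_1/d_2)²
= 3.00 / (2.90)² = 3.00 / 8.410 = 0.3567.

0.357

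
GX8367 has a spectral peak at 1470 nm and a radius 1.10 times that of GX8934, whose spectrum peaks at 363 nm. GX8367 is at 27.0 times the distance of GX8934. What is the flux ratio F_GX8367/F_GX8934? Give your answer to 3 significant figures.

6.17×10^-6

Wien's law: T_GX8367/T_GX8934 = λ_GX8934/λ_GX8367 = 363/1470 = 0.2469.
L_GX8367/L_GX8934 = (R_GX8367/R_GX8934)²(T_GX8367/T_GX8934)⁴ = (1.10)²(0.2469)⁴ = 0.004499.
F_GX8367/F_GX8934 = (L_GX8367/L_GX8934)/(d_GX8367/d_GX8934)² = 0.004499/(27.0)² = 6.172×10^-6.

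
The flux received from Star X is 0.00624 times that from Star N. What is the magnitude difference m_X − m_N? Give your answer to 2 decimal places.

5.51

m_X − m_N = −2.5 log₁₀(F_X/F_N) = −2.5 log₁₀(0.00624) = −2.5 × (-2.205) = 5.512.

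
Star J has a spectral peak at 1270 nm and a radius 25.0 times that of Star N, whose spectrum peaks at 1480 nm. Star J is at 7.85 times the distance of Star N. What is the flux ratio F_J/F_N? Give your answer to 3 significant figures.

Wien's law: T_J/T_N = λ_N/λ_J = 1480/1270 = 1.165.
L_J/L_N = (R_J/R_N)²(T_J/T_N)⁴ = (25.0)²(1.165)⁴ = 1153.
F_J/F_N = (L_J/L_N)/(d_J/d_N)² = 1153/(7.85)² = 18.71.

18.7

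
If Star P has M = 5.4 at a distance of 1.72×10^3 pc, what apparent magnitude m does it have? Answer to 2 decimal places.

16.58

m = M + 5 log₁₀(d/10 pc) = 5.4 + 5 log₁₀(1.72×10^3/10)
  = 5.4 + 5 × 2.236 = 5.4 + 11.18 = 16.58.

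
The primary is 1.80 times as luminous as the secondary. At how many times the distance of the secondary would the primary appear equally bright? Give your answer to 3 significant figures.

Equal flux requires L_p/d_p² = L_s/d_s², so d_p/d_s = √(L_p/L_s)
= √(1.80) = 1.342.

1.34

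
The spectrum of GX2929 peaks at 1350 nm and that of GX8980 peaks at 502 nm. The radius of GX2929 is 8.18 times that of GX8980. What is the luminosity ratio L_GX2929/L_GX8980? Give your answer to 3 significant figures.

1.28

Wien's law gives T ∝ 1/λ_max, so T_GX2929/T_GX8980 = λ_GX8980/λ_GX2929 = 502/1350 = 0.3719.
Then L ∝ R²T⁴ gives L_GX2929/L_GX8980 = (8.18)² × (0.3719)⁴ = 66.91 × 0.01912 = 1.279.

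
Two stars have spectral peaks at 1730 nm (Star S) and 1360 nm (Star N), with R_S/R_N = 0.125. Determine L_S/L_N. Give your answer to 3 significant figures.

0.00597

Wien's law gives T ∝ 1/λ_max, so T_S/T_N = λ_N/λ_S = 1360/1730 = 0.7861.
Then L ∝ R²T⁴ gives L_S/L_N = (0.125)² × (0.7861)⁴ = 0.01562 × 0.3819 = 0.005967.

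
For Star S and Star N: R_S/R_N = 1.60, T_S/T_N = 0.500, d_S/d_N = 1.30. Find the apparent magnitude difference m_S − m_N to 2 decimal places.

L_S/L_N = (1.60)²(0.500)⁴ = 0.1600.
F_S/F_N = (L_S/L_N)/(d_S/d_N)² = 0.1600/1.690 = 0.09467.
m_S − m_N = −2.5 log₁₀(0.09467) = 2.56.

2.56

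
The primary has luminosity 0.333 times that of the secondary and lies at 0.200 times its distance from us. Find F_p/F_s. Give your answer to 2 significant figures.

8.3

F = L/(4πd²), so F_p/F_s = (L_p/L_s) / (d_p/d_s)²
= 0.333 / (0.200)² = 0.333 / 0.04000 = 8.325.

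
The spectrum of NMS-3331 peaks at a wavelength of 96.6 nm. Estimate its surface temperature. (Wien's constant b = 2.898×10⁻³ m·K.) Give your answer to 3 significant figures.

3.00×10^4 K

T = b/λ_max = 2.898×10⁻³ / (96.6×10⁻⁹) = 3.000×10^4 K.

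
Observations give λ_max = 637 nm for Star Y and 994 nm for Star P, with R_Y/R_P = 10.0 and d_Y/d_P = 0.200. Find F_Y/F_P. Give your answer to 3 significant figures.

Wien's law: T_Y/T_P = λ_P/λ_Y = 994/637 = 1.560.
L_Y/L_P = (R_Y/R_P)²(T_Y/T_P)⁴ = (10.0)²(1.560)⁴ = 592.9.
F_Y/F_P = (L_Y/L_P)/(d_Y/d_P)² = 592.9/(0.200)² = 1.482×10^4.

1.48×10^4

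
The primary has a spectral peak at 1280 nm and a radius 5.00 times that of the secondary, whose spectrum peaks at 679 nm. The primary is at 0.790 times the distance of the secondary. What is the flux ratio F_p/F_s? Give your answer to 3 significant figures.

Wien's law: T_p/T_s = λ_s/λ_p = 679/1280 = 0.5305.
L_p/L_s = (R_p/R_s)²(T_p/T_s)⁴ = (5.00)²(0.5305)⁴ = 1.980.
F_p/F_s = (L_p/L_s)/(d_p/d_s)² = 1.980/(0.790)² = 3.172.

3.17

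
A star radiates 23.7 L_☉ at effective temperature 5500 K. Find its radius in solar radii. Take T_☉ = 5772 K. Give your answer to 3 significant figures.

R/R_☉ = √(L/L_☉) / (T/T_☉)² = √(23.7) / (0.9529)²
       = 4.868 / 0.9080 = 5.362.

5.36 solar radii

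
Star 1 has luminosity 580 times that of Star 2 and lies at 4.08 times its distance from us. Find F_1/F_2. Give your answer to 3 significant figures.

34.8

F = L/(4πd²), so F_1/F_2 = (L_1/L_2) / (d_1/d_2)²
= 580 / (4.08)² = 580 / 16.65 = 34.84.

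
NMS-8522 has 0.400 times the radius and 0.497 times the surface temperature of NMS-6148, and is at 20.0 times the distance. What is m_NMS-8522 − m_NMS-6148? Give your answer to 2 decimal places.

11.53

L_NMS-8522/L_NMS-6148 = (0.400)²(0.497)⁴ = 0.009762.
F_NMS-8522/F_NMS-6148 = (L_NMS-8522/L_NMS-6148)/(d_NMS-8522/d_NMS-6148)² = 0.009762/400.0 = 2.441×10^-5.
m_NMS-8522 − m_NMS-6148 = −2.5 log₁₀(2.441×10^-5) = 11.53.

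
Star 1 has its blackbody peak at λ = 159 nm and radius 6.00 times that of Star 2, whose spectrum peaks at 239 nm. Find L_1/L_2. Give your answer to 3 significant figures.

184

Wien's law gives T ∝ 1/λ_max, so T_1/T_2 = λ_2/λ_1 = 239/159 = 1.503.
Then L ∝ R²T⁴ gives L_1/L_2 = (6.00)² × (1.503)⁴ = 36.00 × 5.105 = 183.8.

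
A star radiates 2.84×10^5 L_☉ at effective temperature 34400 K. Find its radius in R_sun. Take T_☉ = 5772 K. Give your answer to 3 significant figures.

15.0 R_sun

R/R_☉ = √(L/L_☉) / (T/T_☉)² = √(2.84×10^5) / (5.960)²
       = 532.9 / 35.52 = 15.00.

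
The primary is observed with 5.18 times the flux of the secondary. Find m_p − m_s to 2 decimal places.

m_p − m_s = −2.5 log₁₀(F_p/F_s) = −2.5 log₁₀(5.18) = −2.5 × (0.714) = -1.786.

-1.79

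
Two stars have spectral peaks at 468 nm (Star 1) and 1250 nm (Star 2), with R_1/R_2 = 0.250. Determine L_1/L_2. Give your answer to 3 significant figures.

Wien's law gives T ∝ 1/λ_max, so T_1/T_2 = λ_2/λ_1 = 1250/468 = 2.671.
Then L ∝ R²T⁴ gives L_1/L_2 = (0.250)² × (2.671)⁴ = 0.06250 × 50.89 = 3.181.

3.18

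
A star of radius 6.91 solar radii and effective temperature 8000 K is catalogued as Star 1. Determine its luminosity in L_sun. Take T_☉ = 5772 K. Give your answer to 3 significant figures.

L/L_☉ = (R/R_☉)² (T/T_☉)⁴ = (6.91)² × (8000/5772)⁴
       = 47.75 × (1.386)⁴ = 47.75 × 3.690 = 176.2.

176 L_sun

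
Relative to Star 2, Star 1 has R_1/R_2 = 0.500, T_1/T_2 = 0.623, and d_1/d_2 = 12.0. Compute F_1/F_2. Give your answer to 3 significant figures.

2.62×10^-4

L_1/L_2 = (R_1/R_2)²(T_1/T_2)⁴ = (0.500)² × (0.623)⁴ = 0.03766.
F_1/F_2 = (L_1/L_2)/(d_1/d_2)² = 0.03766 / (12.0)² = 2.615×10^-4.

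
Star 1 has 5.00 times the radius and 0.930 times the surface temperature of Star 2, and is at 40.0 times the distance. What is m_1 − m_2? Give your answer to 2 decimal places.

4.83

L_1/L_2 = (5.00)²(0.930)⁴ = 18.70.
F_1/F_2 = (L_1/L_2)/(d_1/d_2)² = 18.70/1600 = 0.01169.
m_1 − m_2 = −2.5 log₁₀(0.01169) = 4.83.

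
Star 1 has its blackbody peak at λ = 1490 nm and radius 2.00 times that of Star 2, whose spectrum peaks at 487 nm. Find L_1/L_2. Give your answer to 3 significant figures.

0.0456

Wien's law gives T ∝ 1/λ_max, so T_1/T_2 = λ_2/λ_1 = 487/1490 = 0.3268.
Then L ∝ R²T⁴ gives L_1/L_2 = (2.00)² × (0.3268)⁴ = 4.000 × 0.01141 = 0.04565.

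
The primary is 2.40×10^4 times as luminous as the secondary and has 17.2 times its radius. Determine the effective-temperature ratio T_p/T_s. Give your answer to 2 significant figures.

3.0

L ∝ R²T⁴ gives T ∝ (L/R²)^(1/4), so
T_p/T_s = (2.40×10^4 / 17.2²)^(1/4) = (81.12)^(1/4) = 3.001.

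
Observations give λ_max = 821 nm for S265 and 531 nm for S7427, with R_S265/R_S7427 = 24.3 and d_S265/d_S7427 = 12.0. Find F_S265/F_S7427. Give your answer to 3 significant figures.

Wien's law: T_S265/T_S7427 = λ_S7427/λ_S265 = 531/821 = 0.6468.
L_S265/L_S7427 = (R_S265/R_S7427)²(T_S265/T_S7427)⁴ = (24.3)²(0.6468)⁴ = 103.3.
F_S265/F_S7427 = (L_S265/L_S7427)/(d_S265/d_S7427)² = 103.3/(12.0)² = 0.7176.

0.718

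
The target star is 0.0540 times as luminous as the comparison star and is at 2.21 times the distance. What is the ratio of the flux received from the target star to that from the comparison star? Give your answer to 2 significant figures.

0.011

F = L/(4πd²), so F_t/F_c = (L_t/L_c) / (d_t/d_c)²
= 0.0540 / (2.21)² = 0.0540 / 4.884 = 0.01106.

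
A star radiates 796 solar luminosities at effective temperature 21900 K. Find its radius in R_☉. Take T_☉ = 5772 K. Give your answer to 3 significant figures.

1.96 R_☉

R/R_☉ = √(L/L_☉) / (T/T_☉)² = √(796) / (3.794)²
       = 28.21 / 14.40 = 1.960.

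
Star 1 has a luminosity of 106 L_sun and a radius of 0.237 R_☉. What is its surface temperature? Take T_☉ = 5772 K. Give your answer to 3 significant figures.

T/T_☉ = (L/L_☉)^(1/4) / (R/R_☉)^(1/2)
T = 5772 × (106)^(1/4) / √(0.237) = 5772 × 3.209 / 0.4868 = 3.804×10^4 K.

3.80×10^4 K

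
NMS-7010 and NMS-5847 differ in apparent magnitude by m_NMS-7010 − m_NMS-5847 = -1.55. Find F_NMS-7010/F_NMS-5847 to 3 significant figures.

4.17

F_NMS-7010/F_NMS-5847 = 10^(−(m_NMS-7010 − m_NMS-5847)/2.5) = 10^(1.55/2.5) = 10^0.620 = 4.169.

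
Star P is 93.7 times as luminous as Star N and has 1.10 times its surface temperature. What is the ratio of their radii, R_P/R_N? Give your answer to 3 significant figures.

L ∝ R²T⁴ gives R ∝ √L / T², so
R_P/R_N = √(93.7) / (1.10)² = 9.680 / 1.210 = 8.000.

8.00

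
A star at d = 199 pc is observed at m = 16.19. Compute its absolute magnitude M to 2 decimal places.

9.70

M = m − 5 log₁₀(d/10 pc) = 16.19 − 5 log₁₀(199/10)
  = 16.19 − 5 × 1.299 = 16.19 − 6.49 = 9.70.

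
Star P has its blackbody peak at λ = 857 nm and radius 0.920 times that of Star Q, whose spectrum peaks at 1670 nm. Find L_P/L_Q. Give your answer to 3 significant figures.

Wien's law gives T ∝ 1/λ_max, so T_P/T_Q = λ_Q/λ_P = 1670/857 = 1.949.
Then L ∝ R²T⁴ gives L_P/L_Q = (0.920)² × (1.949)⁴ = 0.8464 × 14.42 = 12.20.

12.2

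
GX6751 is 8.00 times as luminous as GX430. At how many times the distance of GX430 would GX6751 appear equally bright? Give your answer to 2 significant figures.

Equal flux requires L_GX6751/d_GX6751² = L_GX430/d_GX430², so d_GX6751/d_GX430 = √(L_GX6751/L_GX430)
= √(8.00) = 2.828.

2.8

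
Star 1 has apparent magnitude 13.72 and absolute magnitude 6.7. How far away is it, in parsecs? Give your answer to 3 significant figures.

254 pc

m − M = 5 log₁₀(d/10 pc)
13.72 − (6.7) = 7.02 = 5 log₁₀(d/10)
d = 10 × 10^(7.02/5) = 10 × 10^1.404 = 253.5 pc.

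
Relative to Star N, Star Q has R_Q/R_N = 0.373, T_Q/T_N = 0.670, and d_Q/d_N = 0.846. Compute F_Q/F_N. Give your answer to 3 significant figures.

0.0392

L_Q/L_N = (R_Q/R_N)²(T_Q/T_N)⁴ = (0.373)² × (0.670)⁴ = 0.02804.
F_Q/F_N = (L_Q/L_N)/(d_Q/d_N)² = 0.02804 / (0.846)² = 0.03917.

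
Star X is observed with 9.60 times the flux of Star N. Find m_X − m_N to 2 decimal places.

m_X − m_N = −2.5 log₁₀(F_X/F_N) = −2.5 log₁₀(9.60) = −2.5 × (0.982) = -2.456.

-2.46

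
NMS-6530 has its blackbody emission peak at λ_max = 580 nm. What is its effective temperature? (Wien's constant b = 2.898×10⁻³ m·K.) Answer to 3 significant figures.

5.00×10^3 K

T = b/λ_max = 2.898×10⁻³ / (580×10⁻⁹) = 4997 K.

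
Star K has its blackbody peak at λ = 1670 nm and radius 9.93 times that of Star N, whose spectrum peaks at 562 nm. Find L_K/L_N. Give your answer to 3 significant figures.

Wien's law gives T ∝ 1/λ_max, so T_K/T_N = λ_N/λ_K = 562/1670 = 0.3365.
Then L ∝ R²T⁴ gives L_K/L_N = (9.93)² × (0.3365)⁴ = 98.60 × 0.01283 = 1.265.

1.26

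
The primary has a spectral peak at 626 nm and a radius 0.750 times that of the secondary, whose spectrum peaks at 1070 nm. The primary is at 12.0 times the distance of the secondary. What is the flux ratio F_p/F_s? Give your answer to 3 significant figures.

0.0333

Wien's law: T_p/T_s = λ_s/λ_p = 1070/626 = 1.709.
L_p/L_s = (R_p/R_s)²(T_p/T_s)⁴ = (0.750)²(1.709)⁴ = 4.801.
F_p/F_s = (L_p/L_s)/(d_p/d_s)² = 4.801/(12.0)² = 0.03334.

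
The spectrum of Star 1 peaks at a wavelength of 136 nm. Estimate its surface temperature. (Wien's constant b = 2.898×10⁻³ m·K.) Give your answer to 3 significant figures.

2.13×10^4 K

T = b/λ_max = 2.898×10⁻³ / (136×10⁻⁹) = 2.131×10^4 K.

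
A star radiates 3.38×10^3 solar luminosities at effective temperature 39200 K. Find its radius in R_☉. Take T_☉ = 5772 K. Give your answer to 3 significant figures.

R/R_☉ = √(L/L_☉) / (T/T_☉)² = √(3.38×10^3) / (6.791)²
       = 58.14 / 46.12 = 1.260.

1.26 R_☉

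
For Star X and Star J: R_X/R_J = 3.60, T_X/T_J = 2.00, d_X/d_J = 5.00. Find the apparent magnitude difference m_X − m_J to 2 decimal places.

-2.30

L_X/L_J = (3.60)²(2.00)⁴ = 207.4.
F_X/F_J = (L_X/L_J)/(d_X/d_J)² = 207.4/25.00 = 8.294.
m_X − m_J = −2.5 log₁₀(8.294) = -2.30.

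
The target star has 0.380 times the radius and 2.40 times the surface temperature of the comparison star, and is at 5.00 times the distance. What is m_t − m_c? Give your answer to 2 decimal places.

L_t/L_c = (0.380)²(2.40)⁴ = 4.791.
F_t/F_c = (L_t/L_c)/(d_t/d_c)² = 4.791/25.00 = 0.1916.
m_t − m_c = −2.5 log₁₀(0.1916) = 1.79.

1.79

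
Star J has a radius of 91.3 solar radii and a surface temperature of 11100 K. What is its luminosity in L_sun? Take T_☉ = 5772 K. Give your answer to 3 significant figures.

1.14×10^5 L_sun

L/L_☉ = (R/R_☉)² (T/T_☉)⁴ = (91.3)² × (11100/5772)⁴
       = 8336 × (1.923)⁴ = 8336 × 13.68 = 1.140×10^5.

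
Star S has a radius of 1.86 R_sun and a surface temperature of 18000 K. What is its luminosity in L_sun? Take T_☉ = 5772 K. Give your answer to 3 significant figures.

L/L_☉ = (R/R_☉)² (T/T_☉)⁴ = (1.86)² × (18000/5772)⁴
       = 3.460 × (3.119)⁴ = 3.460 × 94.58 = 327.2.

327 L_sun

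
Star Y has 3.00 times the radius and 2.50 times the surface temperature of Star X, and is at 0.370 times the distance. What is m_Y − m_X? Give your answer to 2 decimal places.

-8.52

L_Y/L_X = (3.00)²(2.50)⁴ = 351.6.
F_Y/F_X = (L_Y/L_X)/(d_Y/d_X)² = 351.6/0.1369 = 2568.
m_Y − m_X = −2.5 log₁₀(2568) = -8.52.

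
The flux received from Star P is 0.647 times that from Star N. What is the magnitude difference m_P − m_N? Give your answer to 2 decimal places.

m_P − m_N = −2.5 log₁₀(F_P/F_N) = −2.5 log₁₀(0.647) = −2.5 × (-0.189) = 0.473.

0.47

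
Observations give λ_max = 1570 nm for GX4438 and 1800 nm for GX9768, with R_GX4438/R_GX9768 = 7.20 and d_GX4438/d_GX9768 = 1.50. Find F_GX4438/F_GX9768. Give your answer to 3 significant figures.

Wien's law: T_GX4438/T_GX9768 = λ_GX9768/λ_GX4438 = 1800/1570 = 1.146.
L_GX4438/L_GX9768 = (R_GX4438/R_GX9768)²(T_GX4438/T_GX9768)⁴ = (7.20)²(1.146)⁴ = 89.57.
F_GX4438/F_GX9768 = (L_GX4438/L_GX9768)/(d_GX4438/d_GX9768)² = 89.57/(1.50)² = 39.81.

39.8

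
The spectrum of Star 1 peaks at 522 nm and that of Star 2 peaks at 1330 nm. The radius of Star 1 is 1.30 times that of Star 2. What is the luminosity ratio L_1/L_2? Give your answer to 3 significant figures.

71.2

Wien's law gives T ∝ 1/λ_max, so T_1/T_2 = λ_2/λ_1 = 1330/522 = 2.548.
Then L ∝ R²T⁴ gives L_1/L_2 = (1.30)² × (2.548)⁴ = 1.690 × 42.14 = 71.22.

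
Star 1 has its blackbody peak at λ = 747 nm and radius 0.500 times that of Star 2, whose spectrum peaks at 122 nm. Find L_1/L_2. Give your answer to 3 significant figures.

1.78×10^-4

Wien's law gives T ∝ 1/λ_max, so T_1/T_2 = λ_2/λ_1 = 122/747 = 0.1633.
Then L ∝ R²T⁴ gives L_1/L_2 = (0.500)² × (0.1633)⁴ = 0.2500 × 7.115×10^-4 = 1.779×10^-4.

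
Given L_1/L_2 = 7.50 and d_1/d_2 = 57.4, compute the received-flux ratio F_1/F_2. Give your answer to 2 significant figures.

F = L/(4πd²), so F_1/F_2 = (L_1/L_2) / (d_1/d_2)²
= 7.50 / (57.4)² = 7.50 / 3295 = 0.002276.

0.0023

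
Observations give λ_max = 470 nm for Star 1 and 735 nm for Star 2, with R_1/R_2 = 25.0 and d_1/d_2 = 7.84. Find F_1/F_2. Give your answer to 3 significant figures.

60.8

Wien's law: T_1/T_2 = λ_2/λ_1 = 735/470 = 1.564.
L_1/L_2 = (R_1/R_2)²(T_1/T_2)⁴ = (25.0)²(1.564)⁴ = 3738.
F_1/F_2 = (L_1/L_2)/(d_1/d_2)² = 3738/(7.84)² = 60.81.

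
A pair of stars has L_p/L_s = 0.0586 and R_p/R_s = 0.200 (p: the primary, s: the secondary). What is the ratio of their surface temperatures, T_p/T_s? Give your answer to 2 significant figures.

L ∝ R²T⁴ gives T ∝ (L/R²)^(1/4), so
T_p/T_s = (0.0586 / 0.200²)^(1/4) = (1.465)^(1/4) = 1.100.

1.1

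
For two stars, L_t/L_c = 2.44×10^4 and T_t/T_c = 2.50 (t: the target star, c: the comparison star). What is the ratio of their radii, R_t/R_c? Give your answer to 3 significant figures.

L ∝ R²T⁴ gives R ∝ √L / T², so
R_t/R_c = √(2.44×10^4) / (2.50)² = 156.2 / 6.250 = 24.99.

25.0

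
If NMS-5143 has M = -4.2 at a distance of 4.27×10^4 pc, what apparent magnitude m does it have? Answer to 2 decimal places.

m = M + 5 log₁₀(d/10 pc) = -4.2 + 5 log₁₀(4.27×10^4/10)
  = -4.2 + 5 × 3.630 = -4.2 + 18.15 = 13.95.

13.95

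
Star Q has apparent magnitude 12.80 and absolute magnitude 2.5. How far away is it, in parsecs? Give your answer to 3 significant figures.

m − M = 5 log₁₀(d/10 pc)
12.80 − (2.5) = 10.30 = 5 log₁₀(d/10)
d = 10 × 10^(10.30/5) = 10 × 10^2.060 = 1148 pc.

1.15×10^3 pc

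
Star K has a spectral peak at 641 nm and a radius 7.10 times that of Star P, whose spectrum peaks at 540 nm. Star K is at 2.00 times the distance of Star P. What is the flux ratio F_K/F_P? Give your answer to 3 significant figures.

Wien's law: T_K/T_P = λ_P/λ_K = 540/641 = 0.8424.
L_K/L_P = (R_K/R_P)²(T_K/T_P)⁴ = (7.10)²(0.8424)⁴ = 25.39.
F_K/F_P = (L_K/L_P)/(d_K/d_P)² = 25.39/(2.00)² = 6.347.

6.35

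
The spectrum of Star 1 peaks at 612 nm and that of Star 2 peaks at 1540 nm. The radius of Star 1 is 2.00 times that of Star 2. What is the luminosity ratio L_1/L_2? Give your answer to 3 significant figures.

160

Wien's law gives T ∝ 1/λ_max, so T_1/T_2 = λ_2/λ_1 = 1540/612 = 2.516.
Then L ∝ R²T⁴ gives L_1/L_2 = (2.00)² × (2.516)⁴ = 4.000 × 40.09 = 160.4.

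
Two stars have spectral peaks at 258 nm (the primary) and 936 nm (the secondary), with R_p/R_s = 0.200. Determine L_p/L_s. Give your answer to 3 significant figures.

Wien's law gives T ∝ 1/λ_max, so T_p/T_s = λ_s/λ_p = 936/258 = 3.628.
Then L ∝ R²T⁴ gives L_p/L_s = (0.200)² × (3.628)⁴ = 0.04000 × 173.2 = 6.929.

6.93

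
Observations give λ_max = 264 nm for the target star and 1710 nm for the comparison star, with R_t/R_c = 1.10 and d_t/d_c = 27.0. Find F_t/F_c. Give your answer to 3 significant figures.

Wien's law: T_t/T_c = λ_c/λ_t = 1710/264 = 6.477.
L_t/L_c = (R_t/R_c)²(T_t/T_c)⁴ = (1.10)²(6.477)⁴ = 2130.
F_t/F_c = (L_t/L_c)/(d_t/d_c)² = 2130/(27.0)² = 2.922.

2.92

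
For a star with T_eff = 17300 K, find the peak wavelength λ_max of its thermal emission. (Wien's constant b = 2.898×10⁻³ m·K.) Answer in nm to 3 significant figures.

168 nm

λ_max = b/T = 2.898×10⁻³ / 17300 = 1.68×10^-7 m = 167.5 nm.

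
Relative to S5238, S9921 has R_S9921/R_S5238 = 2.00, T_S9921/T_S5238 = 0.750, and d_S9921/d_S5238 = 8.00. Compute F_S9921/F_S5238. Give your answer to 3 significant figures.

L_S9921/L_S5238 = (R_S9921/R_S5238)²(T_S9921/T_S5238)⁴ = (2.00)² × (0.750)⁴ = 1.266.
F_S9921/F_S5238 = (L_S9921/L_S5238)/(d_S9921/d_S5238)² = 1.266 / (8.00)² = 0.01978.

0.0198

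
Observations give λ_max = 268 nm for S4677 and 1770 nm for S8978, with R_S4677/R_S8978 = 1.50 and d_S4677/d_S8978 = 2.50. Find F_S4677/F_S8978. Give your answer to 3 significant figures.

Wien's law: T_S4677/T_S8978 = λ_S8978/λ_S4677 = 1770/268 = 6.604.
L_S4677/L_S8978 = (R_S4677/R_S8978)²(T_S4677/T_S8978)⁴ = (1.50)²(6.604)⁴ = 4281.
F_S4677/F_S8978 = (L_S4677/L_S8978)/(d_S4677/d_S8978)² = 4281/(2.50)² = 684.9.

685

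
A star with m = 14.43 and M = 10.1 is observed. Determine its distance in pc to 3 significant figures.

m − M = 5 log₁₀(d/10 pc)
14.43 − (10.1) = 4.33 = 5 log₁₀(d/10)
d = 10 × 10^(4.33/5) = 10 × 10^0.866 = 73.45 pc.

73.5 pc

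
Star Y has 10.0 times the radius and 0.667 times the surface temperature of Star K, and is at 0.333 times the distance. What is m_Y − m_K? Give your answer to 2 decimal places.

L_Y/L_K = (10.0)²(0.667)⁴ = 19.79.
F_Y/F_K = (L_Y/L_K)/(d_Y/d_K)² = 19.79/0.1109 = 178.5.
m_Y − m_K = −2.5 log₁₀(178.5) = -5.63.

-5.63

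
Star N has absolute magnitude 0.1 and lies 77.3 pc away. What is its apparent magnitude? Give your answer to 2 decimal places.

m = M + 5 log₁₀(d/10 pc) = 0.1 + 5 log₁₀(77.3/10)
  = 0.1 + 5 × 0.888 = 0.1 + 4.44 = 4.54.

4.54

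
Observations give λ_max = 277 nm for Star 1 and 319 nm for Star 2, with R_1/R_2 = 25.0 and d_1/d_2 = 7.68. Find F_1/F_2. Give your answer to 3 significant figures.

18.6

Wien's law: T_1/T_2 = λ_2/λ_1 = 319/277 = 1.152.
L_1/L_2 = (R_1/R_2)²(T_1/T_2)⁴ = (25.0)²(1.152)⁴ = 1099.
F_1/F_2 = (L_1/L_2)/(d_1/d_2)² = 1099/(7.68)² = 18.64.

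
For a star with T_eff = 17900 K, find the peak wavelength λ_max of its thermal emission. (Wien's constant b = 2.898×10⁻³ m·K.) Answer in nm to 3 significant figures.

λ_max = b/T = 2.898×10⁻³ / 17900 = 1.62×10^-7 m = 161.9 nm.

162 nm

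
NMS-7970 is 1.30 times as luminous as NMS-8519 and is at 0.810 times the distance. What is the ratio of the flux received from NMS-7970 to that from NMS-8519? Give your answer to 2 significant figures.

2.0

F = L/(4πd²), so F_NMS-7970/F_NMS-8519 = (L_NMS-7970/L_NMS-8519) / (d_NMS-7970/d_NMS-8519)²
= 1.30 / (0.810)² = 1.30 / 0.6561 = 1.981.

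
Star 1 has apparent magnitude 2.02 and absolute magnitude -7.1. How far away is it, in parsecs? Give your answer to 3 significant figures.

m − M = 5 log₁₀(d/10 pc)
2.02 − (-7.1) = 9.12 = 5 log₁₀(d/10)
d = 10 × 10^(9.12/5) = 10 × 10^1.824 = 666.8 pc.

667 pc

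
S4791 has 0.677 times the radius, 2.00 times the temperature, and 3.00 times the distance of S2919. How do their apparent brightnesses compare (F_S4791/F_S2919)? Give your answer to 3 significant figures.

L_S4791/L_S2919 = (R_S4791/R_S2919)²(T_S4791/T_S2919)⁴ = (0.677)² × (2.00)⁴ = 7.333.
F_S4791/F_S2919 = (L_S4791/L_S2919)/(d_S4791/d_S2919)² = 7.333 / (3.00)² = 0.8148.

0.815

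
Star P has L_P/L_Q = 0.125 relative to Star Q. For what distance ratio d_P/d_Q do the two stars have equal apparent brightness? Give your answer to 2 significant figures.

0.35

Equal flux requires L_P/d_P² = L_Q/d_Q², so d_P/d_Q = √(L_P/L_Q)
= √(0.125) = 0.3536.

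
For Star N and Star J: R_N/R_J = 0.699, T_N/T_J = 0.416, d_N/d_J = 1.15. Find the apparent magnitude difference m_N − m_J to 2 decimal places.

4.89

L_N/L_J = (0.699)²(0.416)⁴ = 0.01463.
F_N/F_J = (L_N/L_J)/(d_N/d_J)² = 0.01463/1.322 = 0.01106.
m_N − m_J = −2.5 log₁₀(0.01106) = 4.89.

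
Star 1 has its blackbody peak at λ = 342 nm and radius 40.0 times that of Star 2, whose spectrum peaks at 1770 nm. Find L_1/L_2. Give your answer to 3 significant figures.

1.15×10^6

Wien's law gives T ∝ 1/λ_max, so T_1/T_2 = λ_2/λ_1 = 1770/342 = 5.175.
Then L ∝ R²T⁴ gives L_1/L_2 = (40.0)² × (5.175)⁴ = 1600 × 717.4 = 1.148×10^6.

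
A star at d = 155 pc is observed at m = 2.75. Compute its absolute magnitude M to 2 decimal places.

M = m − 5 log₁₀(d/10 pc) = 2.75 − 5 log₁₀(155/10)
  = 2.75 − 5 × 1.190 = 2.75 − 5.95 = -3.20.

-3.20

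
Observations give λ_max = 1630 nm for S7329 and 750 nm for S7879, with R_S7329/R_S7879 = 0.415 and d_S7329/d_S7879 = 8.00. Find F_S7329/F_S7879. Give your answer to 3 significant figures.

1.21×10^-4

Wien's law: T_S7329/T_S7879 = λ_S7879/λ_S7329 = 750/1630 = 0.4601.
L_S7329/L_S7879 = (R_S7329/R_S7879)²(T_S7329/T_S7879)⁴ = (0.415)²(0.4601)⁴ = 0.007720.
F_S7329/F_S7879 = (L_S7329/L_S7879)/(d_S7329/d_S7879)² = 0.007720/(8.00)² = 1.206×10^-4.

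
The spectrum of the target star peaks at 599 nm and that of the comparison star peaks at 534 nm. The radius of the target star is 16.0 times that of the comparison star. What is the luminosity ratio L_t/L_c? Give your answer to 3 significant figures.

Wien's law gives T ∝ 1/λ_max, so T_t/T_c = λ_c/λ_t = 534/599 = 0.8915.
Then L ∝ R²T⁴ gives L_t/L_c = (16.0)² × (0.8915)⁴ = 256.0 × 0.6316 = 161.7.

162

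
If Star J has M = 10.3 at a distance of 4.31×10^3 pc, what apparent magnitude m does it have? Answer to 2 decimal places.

23.47

m = M + 5 log₁₀(d/10 pc) = 10.3 + 5 log₁₀(4.31×10^3/10)
  = 10.3 + 5 × 2.634 = 10.3 + 13.17 = 23.47.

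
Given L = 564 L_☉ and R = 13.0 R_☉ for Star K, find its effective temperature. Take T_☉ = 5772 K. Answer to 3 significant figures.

T/T_☉ = (L/L_☉)^(1/4) / (R/R_☉)^(1/2)
T = 5772 × (564)^(1/4) / √(13.0) = 5772 × 4.873 / 3.606 = 7801 K.

7.80×10^3 K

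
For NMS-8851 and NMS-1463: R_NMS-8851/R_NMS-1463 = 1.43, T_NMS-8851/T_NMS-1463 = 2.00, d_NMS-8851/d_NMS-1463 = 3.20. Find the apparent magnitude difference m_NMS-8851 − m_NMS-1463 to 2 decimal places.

L_NMS-8851/L_NMS-1463 = (1.43)²(2.00)⁴ = 32.72.
F_NMS-8851/F_NMS-1463 = (L_NMS-8851/L_NMS-1463)/(d_NMS-8851/d_NMS-1463)² = 32.72/10.24 = 3.195.
m_NMS-8851 − m_NMS-1463 = −2.5 log₁₀(3.195) = -1.26.

-1.26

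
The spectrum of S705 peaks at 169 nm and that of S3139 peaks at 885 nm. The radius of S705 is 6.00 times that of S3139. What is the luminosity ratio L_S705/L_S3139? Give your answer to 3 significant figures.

Wien's law gives T ∝ 1/λ_max, so T_S705/T_S3139 = λ_S3139/λ_S705 = 885/169 = 5.237.
Then L ∝ R²T⁴ gives L_S705/L_S3139 = (6.00)² × (5.237)⁴ = 36.00 × 752.0 = 2.707×10^4.

2.71×10^4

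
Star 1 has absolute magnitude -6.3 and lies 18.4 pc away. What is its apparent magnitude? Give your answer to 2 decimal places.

-4.98

m = M + 5 log₁₀(d/10 pc) = -6.3 + 5 log₁₀(18.4/10)
  = -6.3 + 5 × 0.265 = -6.3 + 1.32 = -4.98.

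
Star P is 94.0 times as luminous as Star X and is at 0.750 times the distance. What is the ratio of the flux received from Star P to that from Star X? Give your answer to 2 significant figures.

1.7×10^2

F = L/(4πd²), so F_P/F_X = (L_P/L_X) / (d_P/d_X)²
= 94.0 / (0.750)² = 94.0 / 0.5625 = 167.1.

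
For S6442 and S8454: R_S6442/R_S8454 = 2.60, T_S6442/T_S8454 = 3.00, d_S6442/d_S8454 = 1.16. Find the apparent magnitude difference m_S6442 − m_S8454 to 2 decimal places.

L_S6442/L_S8454 = (2.60)²(3.00)⁴ = 547.6.
F_S6442/F_S8454 = (L_S6442/L_S8454)/(d_S6442/d_S8454)² = 547.6/1.346 = 406.9.
m_S6442 − m_S8454 = −2.5 log₁₀(406.9) = -6.52.

-6.52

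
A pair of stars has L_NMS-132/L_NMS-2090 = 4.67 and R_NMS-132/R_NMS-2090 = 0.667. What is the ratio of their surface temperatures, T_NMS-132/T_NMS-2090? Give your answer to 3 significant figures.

L ∝ R²T⁴ gives T ∝ (L/R²)^(1/4), so
T_NMS-132/T_NMS-2090 = (4.67 / 0.667²)^(1/4) = (10.50)^(1/4) = 1.800.

1.80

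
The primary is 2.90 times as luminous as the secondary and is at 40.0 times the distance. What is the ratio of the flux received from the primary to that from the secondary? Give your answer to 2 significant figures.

F = L/(4πd²), so F_p/F_s = (L_p/L_s) / (d_p/d_s)²
= 2.90 / (40.0)² = 2.90 / 1600 = 0.001812.

0.0018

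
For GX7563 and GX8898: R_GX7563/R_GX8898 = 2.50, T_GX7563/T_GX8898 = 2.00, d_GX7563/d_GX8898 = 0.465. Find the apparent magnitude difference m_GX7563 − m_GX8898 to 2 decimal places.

-6.66

L_GX7563/L_GX8898 = (2.50)²(2.00)⁴ = 100.0.
F_GX7563/F_GX8898 = (L_GX7563/L_GX8898)/(d_GX7563/d_GX8898)² = 100.0/0.2162 = 462.5.
m_GX7563 − m_GX8898 = −2.5 log₁₀(462.5) = -6.66.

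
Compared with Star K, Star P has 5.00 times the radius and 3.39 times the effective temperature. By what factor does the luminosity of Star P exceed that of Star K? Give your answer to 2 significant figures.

3.3×10^3

From the Stefan–Boltzmann law, L ∝ R²T⁴, so
L_P/L_K = (R_P/R_K)² (T_P/T_K)⁴ = (5.00)² × (3.39)⁴ = 25.00 × 132.1 = 3302.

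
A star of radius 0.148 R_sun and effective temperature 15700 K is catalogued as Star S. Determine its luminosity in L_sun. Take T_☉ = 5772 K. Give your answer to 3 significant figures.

1.20 L_sun

L/L_☉ = (R/R_☉)² (T/T_☉)⁴ = (0.148)² × (15700/5772)⁴
       = 0.02190 × (2.720)⁴ = 0.02190 × 54.74 = 1.199.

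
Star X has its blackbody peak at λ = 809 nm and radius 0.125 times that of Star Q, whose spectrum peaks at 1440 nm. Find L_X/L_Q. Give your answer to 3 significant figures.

Wien's law gives T ∝ 1/λ_max, so T_X/T_Q = λ_Q/λ_X = 1440/809 = 1.780.
Then L ∝ R²T⁴ gives L_X/L_Q = (0.125)² × (1.780)⁴ = 0.01562 × 10.04 = 0.1568.

0.157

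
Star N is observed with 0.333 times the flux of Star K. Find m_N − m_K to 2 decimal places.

1.19

m_N − m_K = −2.5 log₁₀(F_N/F_K) = −2.5 log₁₀(0.333) = −2.5 × (-0.478) = 1.194.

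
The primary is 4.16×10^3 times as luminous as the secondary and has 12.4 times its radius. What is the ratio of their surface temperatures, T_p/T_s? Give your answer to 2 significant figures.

L ∝ R²T⁴ gives T ∝ (L/R²)^(1/4), so
T_p/T_s = (4.16×10^3 / 12.4²)^(1/4) = (27.06)^(1/4) = 2.281.

2.3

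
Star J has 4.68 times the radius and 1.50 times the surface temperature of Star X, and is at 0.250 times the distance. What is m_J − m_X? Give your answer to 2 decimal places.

-8.12

L_J/L_X = (4.68)²(1.50)⁴ = 110.9.
F_J/F_X = (L_J/L_X)/(d_J/d_X)² = 110.9/0.06250 = 1774.
m_J − m_X = −2.5 log₁₀(1774) = -8.12.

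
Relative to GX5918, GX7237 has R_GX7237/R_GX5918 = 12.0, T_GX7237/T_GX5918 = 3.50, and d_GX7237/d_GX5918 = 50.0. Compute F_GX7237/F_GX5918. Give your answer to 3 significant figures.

L_GX7237/L_GX5918 = (R_GX7237/R_GX5918)²(T_GX7237/T_GX5918)⁴ = (12.0)² × (3.50)⁴ = 2.161×10^4.
F_GX7237/F_GX5918 = (L_GX7237/L_GX5918)/(d_GX7237/d_GX5918)² = 2.161×10^4 / (50.0)² = 8.644.

8.64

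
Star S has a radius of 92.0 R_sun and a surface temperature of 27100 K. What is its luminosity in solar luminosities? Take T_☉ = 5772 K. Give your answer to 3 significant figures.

L/L_☉ = (R/R_☉)² (T/T_☉)⁴ = (92.0)² × (27100/5772)⁴
       = 8464 × (4.695)⁴ = 8464 × 485.9 = 4.113×10^6.

4.11×10^6 solar luminosities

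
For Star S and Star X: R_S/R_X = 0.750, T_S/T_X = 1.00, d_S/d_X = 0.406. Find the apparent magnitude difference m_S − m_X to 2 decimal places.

-1.33

L_S/L_X = (0.750)²(1.00)⁴ = 0.5625.
F_S/F_X = (L_S/L_X)/(d_S/d_X)² = 0.5625/0.1648 = 3.412.
m_S − m_X = −2.5 log₁₀(3.412) = -1.33.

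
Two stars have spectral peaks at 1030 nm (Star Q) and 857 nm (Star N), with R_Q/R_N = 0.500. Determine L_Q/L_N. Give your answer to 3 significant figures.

Wien's law gives T ∝ 1/λ_max, so T_Q/T_N = λ_N/λ_Q = 857/1030 = 0.8320.
Then L ∝ R²T⁴ gives L_Q/L_N = (0.500)² × (0.8320)⁴ = 0.2500 × 0.4793 = 0.1198.

0.120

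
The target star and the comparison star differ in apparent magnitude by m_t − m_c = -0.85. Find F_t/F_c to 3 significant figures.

2.19

F_t/F_c = 10^(−(m_t − m_c)/2.5) = 10^(0.85/2.5) = 10^0.340 = 2.188.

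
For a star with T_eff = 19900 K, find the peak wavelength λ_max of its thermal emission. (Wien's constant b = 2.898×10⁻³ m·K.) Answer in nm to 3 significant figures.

146 nm

λ_max = b/T = 2.898×10⁻³ / 19900 = 1.46×10^-7 m = 145.6 nm.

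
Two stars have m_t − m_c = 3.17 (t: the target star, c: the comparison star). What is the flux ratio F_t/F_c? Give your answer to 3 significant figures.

F_t/F_c = 10^(−(m_t − m_c)/2.5) = 10^(-3.17/2.5) = 10^-1.268 = 0.05395.

0.0540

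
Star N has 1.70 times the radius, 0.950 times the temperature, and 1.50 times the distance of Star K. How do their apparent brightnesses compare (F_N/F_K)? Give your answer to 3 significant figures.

L_N/L_K = (R_N/R_K)²(T_N/T_K)⁴ = (1.70)² × (0.950)⁴ = 2.354.
F_N/F_K = (L_N/L_K)/(d_N/d_K)² = 2.354 / (1.50)² = 1.046.

1.05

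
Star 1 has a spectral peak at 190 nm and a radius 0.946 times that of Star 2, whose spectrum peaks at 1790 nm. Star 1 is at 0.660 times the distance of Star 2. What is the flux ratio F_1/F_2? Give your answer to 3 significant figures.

1.62×10^4

Wien's law: T_1/T_2 = λ_2/λ_1 = 1790/190 = 9.421.
L_1/L_2 = (R_1/R_2)²(T_1/T_2)⁴ = (0.946)²(9.421)⁴ = 7050.
F_1/F_2 = (L_1/L_2)/(d_1/d_2)² = 7050/(0.660)² = 1.618×10^4.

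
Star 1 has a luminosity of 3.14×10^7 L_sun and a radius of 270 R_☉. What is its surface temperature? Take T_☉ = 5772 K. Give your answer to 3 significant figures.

2.63×10^4 K

T/T_☉ = (L/L_☉)^(1/4) / (R/R_☉)^(1/2)
T = 5772 × (3.14×10^7)^(1/4) / √(270) = 5772 × 74.86 / 16.43 = 2.630×10^4 K.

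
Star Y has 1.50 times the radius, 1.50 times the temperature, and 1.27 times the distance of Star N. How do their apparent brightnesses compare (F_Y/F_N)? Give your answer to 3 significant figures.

L_Y/L_N = (R_Y/R_N)²(T_Y/T_N)⁴ = (1.50)² × (1.50)⁴ = 11.39.
F_Y/F_N = (L_Y/L_N)/(d_Y/d_N)² = 11.39 / (1.27)² = 7.062.

7.06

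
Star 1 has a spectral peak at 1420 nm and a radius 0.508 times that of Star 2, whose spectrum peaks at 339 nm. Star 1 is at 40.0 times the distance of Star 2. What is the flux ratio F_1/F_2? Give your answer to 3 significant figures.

Wien's law: T_1/T_2 = λ_2/λ_1 = 339/1420 = 0.2387.
L_1/L_2 = (R_1/R_2)²(T_1/T_2)⁴ = (0.508)²(0.2387)⁴ = 8.382×10^-4.
F_1/F_2 = (L_1/L_2)/(d_1/d_2)² = 8.382×10^-4/(40.0)² = 5.239×10^-7.

5.24×10^-7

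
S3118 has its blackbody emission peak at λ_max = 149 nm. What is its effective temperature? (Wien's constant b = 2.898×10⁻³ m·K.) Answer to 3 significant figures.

1.94×10^4 K

T = b/λ_max = 2.898×10⁻³ / (149×10⁻⁹) = 1.945×10^4 K.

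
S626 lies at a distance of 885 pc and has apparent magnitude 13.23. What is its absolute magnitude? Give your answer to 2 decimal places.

3.50

M = m − 5 log₁₀(d/10 pc) = 13.23 − 5 log₁₀(885/10)
  = 13.23 − 5 × 1.947 = 13.23 − 9.73 = 3.50.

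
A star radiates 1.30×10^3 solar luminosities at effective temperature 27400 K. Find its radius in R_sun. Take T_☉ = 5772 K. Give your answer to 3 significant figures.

R/R_☉ = √(L/L_☉) / (T/T_☉)² = √(1.30×10^3) / (4.747)²
       = 36.06 / 22.53 = 1.600.

1.60 R_sun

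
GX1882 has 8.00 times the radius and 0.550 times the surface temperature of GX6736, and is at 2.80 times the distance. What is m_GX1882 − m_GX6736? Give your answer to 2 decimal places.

L_GX1882/L_GX6736 = (8.00)²(0.550)⁴ = 5.856.
F_GX1882/F_GX6736 = (L_GX1882/L_GX6736)/(d_GX1882/d_GX6736)² = 5.856/7.840 = 0.7470.
m_GX1882 − m_GX6736 = −2.5 log₁₀(0.7470) = 0.32.

0.32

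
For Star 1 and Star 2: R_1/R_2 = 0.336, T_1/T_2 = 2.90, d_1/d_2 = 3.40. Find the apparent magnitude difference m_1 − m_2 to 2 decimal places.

L_1/L_2 = (0.336)²(2.90)⁴ = 7.985.
F_1/F_2 = (L_1/L_2)/(d_1/d_2)² = 7.985/11.56 = 0.6907.
m_1 − m_2 = −2.5 log₁₀(0.6907) = 0.40.

0.40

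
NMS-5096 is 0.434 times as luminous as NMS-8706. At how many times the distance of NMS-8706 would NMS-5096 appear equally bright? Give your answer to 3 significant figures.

Equal flux requires L_NMS-5096/d_NMS-5096² = L_NMS-8706/d_NMS-8706², so d_NMS-5096/d_NMS-8706 = √(L_NMS-5096/L_NMS-8706)
= √(0.434) = 0.6588.

0.659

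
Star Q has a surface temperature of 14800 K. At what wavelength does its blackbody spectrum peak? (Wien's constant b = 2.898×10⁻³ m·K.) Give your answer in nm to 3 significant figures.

196 nm

λ_max = b/T = 2.898×10⁻³ / 14800 = 1.96×10^-7 m = 195.8 nm.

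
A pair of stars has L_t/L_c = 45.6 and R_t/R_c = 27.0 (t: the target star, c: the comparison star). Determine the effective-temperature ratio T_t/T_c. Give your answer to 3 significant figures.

0.500

L ∝ R²T⁴ gives T ∝ (L/R²)^(1/4), so
T_t/T_c = (45.6 / 27.0²)^(1/4) = (0.06255)^(1/4) = 0.5001.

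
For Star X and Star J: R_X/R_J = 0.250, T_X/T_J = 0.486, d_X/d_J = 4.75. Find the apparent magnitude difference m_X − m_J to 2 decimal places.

9.53

L_X/L_J = (0.250)²(0.486)⁴ = 0.003487.
F_X/F_J = (L_X/L_J)/(d_X/d_J)² = 0.003487/22.56 = 1.545×10^-4.
m_X − m_J = −2.5 log₁₀(1.545×10^-4) = 9.53.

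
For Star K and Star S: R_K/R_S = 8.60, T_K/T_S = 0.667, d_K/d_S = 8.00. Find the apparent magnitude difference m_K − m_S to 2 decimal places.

L_K/L_S = (8.60)²(0.667)⁴ = 14.64.
F_K/F_S = (L_K/L_S)/(d_K/d_S)² = 14.64/64.00 = 0.2287.
m_K − m_S = −2.5 log₁₀(0.2287) = 1.60.

1.60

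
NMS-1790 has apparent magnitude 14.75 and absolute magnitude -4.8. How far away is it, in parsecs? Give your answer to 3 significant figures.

8.13×10^4 pc

m − M = 5 log₁₀(d/10 pc)
14.75 − (-4.8) = 19.55 = 5 log₁₀(d/10)
d = 10 × 10^(19.55/5) = 10 × 10^3.910 = 8.128×10^4 pc.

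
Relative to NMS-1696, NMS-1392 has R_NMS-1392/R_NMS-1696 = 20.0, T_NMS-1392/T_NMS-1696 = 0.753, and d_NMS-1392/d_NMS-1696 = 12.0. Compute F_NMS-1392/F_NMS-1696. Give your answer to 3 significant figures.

L_NMS-1392/L_NMS-1696 = (R_NMS-1392/R_NMS-1696)²(T_NMS-1392/T_NMS-1696)⁴ = (20.0)² × (0.753)⁴ = 128.6.
F_NMS-1392/F_NMS-1696 = (L_NMS-1392/L_NMS-1696)/(d_NMS-1392/d_NMS-1696)² = 128.6 / (12.0)² = 0.8931.

0.893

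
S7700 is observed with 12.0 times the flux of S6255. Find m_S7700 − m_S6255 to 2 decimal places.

-2.70

m_S7700 − m_S6255 = −2.5 log₁₀(F_S7700/F_S6255) = −2.5 log₁₀(12.0) = −2.5 × (1.079) = -2.698.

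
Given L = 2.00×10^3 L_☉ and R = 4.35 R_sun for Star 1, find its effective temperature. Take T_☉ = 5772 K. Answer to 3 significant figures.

T/T_☉ = (L/L_☉)^(1/4) / (R/R_☉)^(1/2)
T = 5772 × (2.00×10^3)^(1/4) / √(4.35) = 5772 × 6.687 / 2.086 = 1.851×10^4 K.

1.85×10^4 K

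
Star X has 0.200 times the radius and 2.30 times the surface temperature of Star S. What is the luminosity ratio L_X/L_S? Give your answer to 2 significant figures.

From the Stefan–Boltzmann law, L ∝ R²T⁴, so
L_X/L_S = (R_X/R_S)² (T_X/T_S)⁴ = (0.200)² × (2.30)⁴ = 0.04000 × 27.98 = 1.119.

1.1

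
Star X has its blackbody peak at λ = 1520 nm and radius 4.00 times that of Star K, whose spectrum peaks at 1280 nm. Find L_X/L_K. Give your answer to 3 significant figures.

Wien's law gives T ∝ 1/λ_max, so T_X/T_K = λ_K/λ_X = 1280/1520 = 0.8421.
Then L ∝ R²T⁴ gives L_X/L_K = (4.00)² × (0.8421)⁴ = 16.00 × 0.5029 = 8.046.

8.05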